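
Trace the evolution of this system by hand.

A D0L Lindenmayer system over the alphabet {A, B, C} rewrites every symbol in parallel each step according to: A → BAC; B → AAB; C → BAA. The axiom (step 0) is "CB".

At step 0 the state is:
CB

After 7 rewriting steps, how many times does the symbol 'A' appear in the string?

step 0: CB
step 1: BAAAAB
step 2: AABBACBACBACBACAAB
step 3: BACBACAABAABBACBAAAABBACBAAAABBACBAAAABBACBAABACBACAAB
step 4: AABBACBAAAABBACBAABACBACAABBACBACAABAABBACBAAAABBACBACBACB…CBACBACBACAABAABBACBAAAABBACBACAABBACBAAAABBACBAABACBACAAB  (len 162)
step 5: BACBACAABAABBACBAAAABBACBACBACBACAABAABBACBAAAABBACBACAABB…CBACBACBACAABAABBACBAAAABBACBACAABBACBAAAABBACBAABACBACAAB  (len 486)
step 6: AABBACBAAAABBACBAABACBACAABBACBACAABAABBACBAAAABBACBACBACB…CBACBACBACAABAABBACBAAAABBACBACAABBACBAAAABBACBAABACBACAAB  (len 1458)
step 7: BACBACAABAABBACBAAAABBACBACBACBACAABAABBACBAAAABBACBACAABB…CBACBACBACAABAABBACBAAAABBACBACAABBACBAAAABBACBAABACBACAAB  (len 4374)

2188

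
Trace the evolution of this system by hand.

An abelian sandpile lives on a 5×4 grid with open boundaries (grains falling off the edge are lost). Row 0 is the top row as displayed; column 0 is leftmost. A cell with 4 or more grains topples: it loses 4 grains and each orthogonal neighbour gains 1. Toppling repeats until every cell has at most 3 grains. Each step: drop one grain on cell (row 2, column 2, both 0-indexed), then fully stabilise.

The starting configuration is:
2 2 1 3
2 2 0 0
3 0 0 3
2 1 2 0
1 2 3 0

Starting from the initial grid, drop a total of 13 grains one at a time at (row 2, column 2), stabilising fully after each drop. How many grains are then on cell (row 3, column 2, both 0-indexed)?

2

k=0  2 2 1 3
2 2 0 0
3 0 0 3
2 1 2 0
1 2 3 0
k=1  2 2 1 3
2 2 0 0
3 0 1 3
2 1 2 0
1 2 3 0
k=2  2 2 1 3
2 2 0 0
3 0 2 3
2 1 2 0
1 2 3 0
k=3  2 2 1 3
2 2 0 0
3 0 3 3
2 1 2 0
1 2 3 0
k=4  2 2 1 3
2 2 1 1
3 1 1 0
2 1 3 1
1 2 3 0
k=5  2 2 1 3
2 2 1 1
3 1 2 0
2 1 3 1
1 2 3 0
k=6  2 2 1 3
2 2 1 1
3 1 3 0
2 1 3 1
1 2 3 0
k=7  2 2 1 3
2 2 2 1
3 2 1 1
2 2 1 2
1 3 0 1
k=8  2 2 1 3
2 2 2 1
3 2 2 1
2 2 1 2
1 3 0 1
k=9  2 2 1 3
2 2 2 1
3 2 3 1
2 2 1 2
1 3 0 1
k=10  2 2 1 3
2 2 3 1
3 3 0 2
2 2 2 2
1 3 0 1
k=11  2 2 1 3
2 2 3 1
3 3 1 2
2 2 2 2
1 3 0 1
k=12  2 2 1 3
2 2 3 1
3 3 2 2
2 2 2 2
1 3 0 1
k=13  2 2 1 3
2 2 3 1
3 3 3 2
2 2 2 2
1 3 0 1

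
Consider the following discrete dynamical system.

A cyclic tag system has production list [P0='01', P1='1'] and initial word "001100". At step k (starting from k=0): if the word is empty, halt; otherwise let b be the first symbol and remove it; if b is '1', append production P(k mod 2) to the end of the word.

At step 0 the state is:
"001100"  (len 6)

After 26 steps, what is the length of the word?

3

0) "001100"  (len 6)
1) "01100"  (len 5)
2) "1100"  (len 4)
3) "10001"  (len 5)
4) "00011"  (len 5)
5) "0011"  (len 4)
6) "011"  (len 3)
7) "11"  (len 2)
8) "11"  (len 2)
9) "101"  (len 3)
10) "011"  (len 3)
11) "11"  (len 2)
12) "11"  (len 2)
13) "101"  (len 3)
14) "011"  (len 3)
15) "11"  (len 2)
16) "11"  (len 2)
17) "101"  (len 3)
18) "011"  (len 3)
19) "11"  (len 2)
20) "11"  (len 2)
21) "101"  (len 3)
22) "011"  (len 3)
23) "11"  (len 2)
24) "11"  (len 2)
25) "101"  (len 3)
26) "011"  (len 3)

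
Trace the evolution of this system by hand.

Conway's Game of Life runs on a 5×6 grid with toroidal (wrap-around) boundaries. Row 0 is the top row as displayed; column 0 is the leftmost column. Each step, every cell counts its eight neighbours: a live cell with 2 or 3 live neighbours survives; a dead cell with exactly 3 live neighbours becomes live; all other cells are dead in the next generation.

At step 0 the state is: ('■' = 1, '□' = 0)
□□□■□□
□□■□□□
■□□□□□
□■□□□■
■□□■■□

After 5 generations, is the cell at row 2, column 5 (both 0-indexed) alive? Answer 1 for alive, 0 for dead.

gen 0: □□□■□□
□□■□□□
■□□□□□
□■□□□■
■□□■■□
gen 1: □□■■■□
□□□□□□
■■□□□□
□■□□■■
■□■■■■
gen 2: □■■□□□
□■■■□□
■■□□□■
□□□□□□
■□□□□□
gen 3: ■□□■□□
□□□■□□
■■□□□□
□■□□□■
□■□□□□
gen 4: □□■□□□
■■■□□□
■■■□□□
□■■□□□
□■■□□□
gen 5: ■□□■□□
■□□■□□
□□□■□□
□□□■□□
□□□■□□

0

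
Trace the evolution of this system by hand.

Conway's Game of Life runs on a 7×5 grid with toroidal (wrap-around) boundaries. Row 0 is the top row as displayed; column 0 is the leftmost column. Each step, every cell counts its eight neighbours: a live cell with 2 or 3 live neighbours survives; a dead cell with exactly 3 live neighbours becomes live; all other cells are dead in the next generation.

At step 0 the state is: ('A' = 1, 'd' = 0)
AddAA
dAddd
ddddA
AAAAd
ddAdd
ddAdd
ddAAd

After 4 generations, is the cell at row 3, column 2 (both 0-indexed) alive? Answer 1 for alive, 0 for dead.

0

k=0  AddAA
dAddd
ddddA
AAAAd
ddAdd
ddAdd
ddAAd
k=1  AAdAA
dddAd
dddAA
AAAAA
ddddd
dAAdd
dAAdd
k=2  AAdAA
ddddd
dAddd
AAAdd
ddddA
dAAdd
ddddA
k=3  AddAA
dAAdA
AAAdd
AAAdd
dddAd
AddAd
ddddA
k=4  dAAdd
ddddd
ddddA
AddAA
AddAd
dddAd
ddddd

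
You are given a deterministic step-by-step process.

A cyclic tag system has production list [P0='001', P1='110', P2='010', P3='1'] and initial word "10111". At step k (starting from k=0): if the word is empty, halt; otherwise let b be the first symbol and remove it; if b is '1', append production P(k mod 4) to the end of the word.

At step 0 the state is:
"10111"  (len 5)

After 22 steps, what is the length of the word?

12

[0] "10111"  (len 5)
[1] "0111001"  (len 7)
[2] "111001"  (len 6)
[3] "11001010"  (len 8)
[4] "10010101"  (len 8)
[5] "0010101001"  (len 10)
[6] "010101001"  (len 9)
[7] "10101001"  (len 8)
[8] "01010011"  (len 8)
[9] "1010011"  (len 7)
[10] "010011110"  (len 9)
[11] "10011110"  (len 8)
[12] "00111101"  (len 8)
[13] "0111101"  (len 7)
[14] "111101"  (len 6)
[15] "11101010"  (len 8)
[16] "11010101"  (len 8)
[17] "1010101001"  (len 10)
[18] "010101001110"  (len 12)
[19] "10101001110"  (len 11)
[20] "01010011101"  (len 11)
[21] "1010011101"  (len 10)
[22] "010011101110"  (len 12)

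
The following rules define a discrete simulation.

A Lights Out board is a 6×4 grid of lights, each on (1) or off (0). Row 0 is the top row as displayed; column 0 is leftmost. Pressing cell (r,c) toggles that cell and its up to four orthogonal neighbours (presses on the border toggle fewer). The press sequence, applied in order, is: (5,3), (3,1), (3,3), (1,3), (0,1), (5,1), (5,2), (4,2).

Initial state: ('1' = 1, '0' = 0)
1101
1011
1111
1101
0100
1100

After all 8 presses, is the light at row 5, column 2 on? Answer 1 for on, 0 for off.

0

[0] 1101
1011
1111
1101
0100
1100
[1] 1101
1011
1111
1101
0101
1111
[2] 1101
1011
1011
0011
0001
1111
[3] 1101
1011
1010
0000
0000
1111
[4] 1100
1000
1011
0000
0000
1111
[5] 0010
1100
1011
0000
0000
1111
[6] 0010
1100
1011
0000
0100
0001
[7] 0010
1100
1011
0000
0110
0110
[8] 0010
1100
1011
0010
0001
0100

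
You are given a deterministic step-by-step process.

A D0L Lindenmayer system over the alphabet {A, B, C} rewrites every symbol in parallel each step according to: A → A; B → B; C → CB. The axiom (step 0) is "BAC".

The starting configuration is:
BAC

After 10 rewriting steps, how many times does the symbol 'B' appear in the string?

0) BAC
1) BACB
2) BACBB
3) BACBBB
4) BACBBBB
5) BACBBBBB
6) BACBBBBBB
7) BACBBBBBBB
8) BACBBBBBBBB
9) BACBBBBBBBBB
10) BACBBBBBBBBBB

11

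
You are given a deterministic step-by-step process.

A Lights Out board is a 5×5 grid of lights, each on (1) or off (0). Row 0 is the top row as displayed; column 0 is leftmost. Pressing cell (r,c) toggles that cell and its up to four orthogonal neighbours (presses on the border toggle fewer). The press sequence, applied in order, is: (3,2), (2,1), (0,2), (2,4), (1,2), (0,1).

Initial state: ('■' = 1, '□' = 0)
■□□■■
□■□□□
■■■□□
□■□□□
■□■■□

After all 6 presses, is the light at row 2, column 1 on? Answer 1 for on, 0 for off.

0

[0] ■□□■■
□■□□□
■■■□□
□■□□□
■□■■□
[1] ■□□■■
□■□□□
■■□□□
□□■■□
■□□■□
[2] ■□□■■
□□□□□
□□■□□
□■■■□
■□□■□
[3] ■■■□■
□□■□□
□□■□□
□■■■□
■□□■□
[4] ■■■□■
□□■□■
□□■■■
□■■■■
■□□■□
[5] ■■□□■
□■□■■
□□□■■
□■■■■
■□□■□
[6] □□■□■
□□□■■
□□□■■
□■■■■
■□□■□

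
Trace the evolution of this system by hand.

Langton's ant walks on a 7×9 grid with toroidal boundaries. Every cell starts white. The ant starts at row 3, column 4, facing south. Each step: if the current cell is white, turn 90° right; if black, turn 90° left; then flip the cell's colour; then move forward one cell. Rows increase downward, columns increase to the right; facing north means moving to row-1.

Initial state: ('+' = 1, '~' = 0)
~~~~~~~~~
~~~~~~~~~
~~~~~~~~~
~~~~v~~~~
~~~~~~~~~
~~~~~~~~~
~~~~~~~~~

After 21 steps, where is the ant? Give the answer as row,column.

1,7

0) ~~~~~~~~~
~~~~~~~~~
~~~~~~~~~
~~~~v~~~~
~~~~~~~~~
~~~~~~~~~
~~~~~~~~~
1) ~~~~~~~~~
~~~~~~~~~
~~~~~~~~~
~~~<+~~~~
~~~~~~~~~
~~~~~~~~~
~~~~~~~~~
2) ~~~~~~~~~
~~~~~~~~~
~~~^~~~~~
~~~++~~~~
~~~~~~~~~
~~~~~~~~~
~~~~~~~~~
3) ~~~~~~~~~
~~~~~~~~~
~~~+>~~~~
~~~++~~~~
~~~~~~~~~
~~~~~~~~~
~~~~~~~~~
4) ~~~~~~~~~
~~~~~~~~~
~~~++~~~~
~~~+v~~~~
~~~~~~~~~
~~~~~~~~~
~~~~~~~~~
5) ~~~~~~~~~
~~~~~~~~~
~~~++~~~~
~~~+~>~~~
~~~~~~~~~
~~~~~~~~~
~~~~~~~~~
6) ~~~~~~~~~
~~~~~~~~~
~~~++~~~~
~~~+~+~~~
~~~~~v~~~
~~~~~~~~~
~~~~~~~~~
7) ~~~~~~~~~
~~~~~~~~~
~~~++~~~~
~~~+~+~~~
~~~~<+~~~
~~~~~~~~~
~~~~~~~~~
8) ~~~~~~~~~
~~~~~~~~~
~~~++~~~~
~~~+^+~~~
~~~~++~~~
~~~~~~~~~
~~~~~~~~~
9) ~~~~~~~~~
~~~~~~~~~
~~~++~~~~
~~~++>~~~
~~~~++~~~
~~~~~~~~~
~~~~~~~~~
10) ~~~~~~~~~
~~~~~~~~~
~~~++^~~~
~~~++~~~~
~~~~++~~~
~~~~~~~~~
~~~~~~~~~
11) ~~~~~~~~~
~~~~~~~~~
~~~+++>~~
~~~++~~~~
~~~~++~~~
~~~~~~~~~
~~~~~~~~~
12) ~~~~~~~~~
~~~~~~~~~
~~~++++~~
~~~++~v~~
~~~~++~~~
~~~~~~~~~
~~~~~~~~~
13) ~~~~~~~~~
~~~~~~~~~
~~~++++~~
~~~++<+~~
~~~~++~~~
~~~~~~~~~
~~~~~~~~~
14) ~~~~~~~~~
~~~~~~~~~
~~~++^+~~
~~~++++~~
~~~~++~~~
~~~~~~~~~
~~~~~~~~~
15) ~~~~~~~~~
~~~~~~~~~
~~~+<~+~~
~~~++++~~
~~~~++~~~
~~~~~~~~~
~~~~~~~~~
16) ~~~~~~~~~
~~~~~~~~~
~~~+~~+~~
~~~+v++~~
~~~~++~~~
~~~~~~~~~
~~~~~~~~~
17) ~~~~~~~~~
~~~~~~~~~
~~~+~~+~~
~~~+~>+~~
~~~~++~~~
~~~~~~~~~
~~~~~~~~~
18) ~~~~~~~~~
~~~~~~~~~
~~~+~^+~~
~~~+~~+~~
~~~~++~~~
~~~~~~~~~
~~~~~~~~~
19) ~~~~~~~~~
~~~~~~~~~
~~~+~+>~~
~~~+~~+~~
~~~~++~~~
~~~~~~~~~
~~~~~~~~~
20) ~~~~~~~~~
~~~~~~^~~
~~~+~+~~~
~~~+~~+~~
~~~~++~~~
~~~~~~~~~
~~~~~~~~~
21) ~~~~~~~~~
~~~~~~+>~
~~~+~+~~~
~~~+~~+~~
~~~~++~~~
~~~~~~~~~
~~~~~~~~~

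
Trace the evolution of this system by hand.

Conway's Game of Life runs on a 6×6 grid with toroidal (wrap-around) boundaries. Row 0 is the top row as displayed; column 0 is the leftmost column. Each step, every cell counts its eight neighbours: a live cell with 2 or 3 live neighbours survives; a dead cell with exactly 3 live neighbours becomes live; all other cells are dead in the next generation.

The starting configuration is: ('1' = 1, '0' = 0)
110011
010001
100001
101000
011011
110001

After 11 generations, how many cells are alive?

2

t=0: 110011
010001
100001
101000
011011
110001
t=1: 001010
010000
000001
001110
001110
000100
t=2: 001100
000000
001110
001001
000000
000000
t=3: 000000
000010
001110
001010
000000
000000
t=4: 000000
000010
001011
001010
000000
000000
t=5: 000000
000111
000011
000011
000000
000000
t=6: 000010
000101
100000
000011
000000
000000
t=7: 000010
000011
100000
000001
000000
000000
t=8: 000011
000011
100010
000000
000000
000000
t=9: 000011
100100
000010
000000
000000
000000
t=10: 000011
000100
000000
000000
000000
000000
t=11: 000010
000010
000000
000000
000000
000000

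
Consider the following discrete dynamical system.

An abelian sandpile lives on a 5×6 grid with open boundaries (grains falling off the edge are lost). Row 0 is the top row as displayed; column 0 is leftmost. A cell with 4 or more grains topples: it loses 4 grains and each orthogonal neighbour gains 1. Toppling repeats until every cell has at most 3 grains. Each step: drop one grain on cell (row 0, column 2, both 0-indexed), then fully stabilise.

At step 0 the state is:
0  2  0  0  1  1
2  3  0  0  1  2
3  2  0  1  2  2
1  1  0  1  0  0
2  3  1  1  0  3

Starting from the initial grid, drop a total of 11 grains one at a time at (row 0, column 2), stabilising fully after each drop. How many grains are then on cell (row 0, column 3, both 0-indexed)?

3

t=0: 0  2  0  0  1  1
2  3  0  0  1  2
3  2  0  1  2  2
1  1  0  1  0  0
2  3  1  1  0  3
t=1: 0  2  1  0  1  1
2  3  0  0  1  2
3  2  0  1  2  2
1  1  0  1  0  0
2  3  1  1  0  3
t=2: 0  2  2  0  1  1
2  3  0  0  1  2
3  2  0  1  2  2
1  1  0  1  0  0
2  3  1  1  0  3
t=3: 0  2  3  0  1  1
2  3  0  0  1  2
3  2  0  1  2  2
1  1  0  1  0  0
2  3  1  1  0  3
t=4: 0  3  0  1  1  1
2  3  1  0  1  2
3  2  0  1  2  2
1  1  0  1  0  0
2  3  1  1  0  3
t=5: 0  3  1  1  1  1
2  3  1  0  1  2
3  2  0  1  2  2
1  1  0  1  0  0
2  3  1  1  0  3
t=6: 0  3  2  1  1  1
2  3  1  0  1  2
3  2  0  1  2  2
1  1  0  1  0  0
2  3  1  1  0  3
t=7: 0  3  3  1  1  1
2  3  1  0  1  2
3  2  0  1  2  2
1  1  0  1  0  0
2  3  1  1  0  3
t=8: 1  1  1  2  1  1
3  0  3  0  1  2
3  3  0  1  2  2
1  1  0  1  0  0
2  3  1  1  0  3
t=9: 1  1  2  2  1  1
3  0  3  0  1  2
3  3  0  1  2  2
1  1  0  1  0  0
2  3  1  1  0  3
t=10: 1  1  3  2  1  1
3  0  3  0  1  2
3  3  0  1  2  2
1  1  0  1  0  0
2  3  1  1  0  3
t=11: 1  2  1  3  1  1
3  1  0  1  1  2
3  3  1  1  2  2
1  1  0  1  0  0
2  3  1  1  0  3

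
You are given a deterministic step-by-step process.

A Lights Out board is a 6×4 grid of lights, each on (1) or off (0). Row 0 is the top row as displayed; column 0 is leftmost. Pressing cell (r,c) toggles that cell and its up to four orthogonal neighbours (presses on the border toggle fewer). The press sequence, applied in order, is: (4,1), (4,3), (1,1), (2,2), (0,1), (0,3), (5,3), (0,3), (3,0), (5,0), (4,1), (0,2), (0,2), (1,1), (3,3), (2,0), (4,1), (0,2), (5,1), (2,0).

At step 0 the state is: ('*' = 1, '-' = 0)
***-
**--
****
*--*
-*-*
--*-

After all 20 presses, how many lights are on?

gen 0: ***-
**--
****
*--*
-*-*
--*-
gen 1: ***-
**--
****
**-*
*-**
-**-
gen 2: ***-
**--
****
**--
*---
-***
gen 3: *-*-
--*-
*-**
**--
*---
-***
gen 4: *-*-
----
**--
***-
*---
-***
gen 5: -*--
-*--
**--
***-
*---
-***
gen 6: -***
-*-*
**--
***-
*---
-***
gen 7: -***
-*-*
**--
***-
*--*
-*--
gen 8: -*--
-*--
**--
***-
*--*
-*--
gen 9: -*--
-*--
-*--
--*-
---*
-*--
gen 10: -*--
-*--
-*--
--*-
*--*
*---
gen 11: -*--
-*--
-*--
-**-
-***
**--
gen 12: --**
-**-
-*--
-**-
-***
**--
gen 13: -*--
-*--
-*--
-**-
-***
**--
gen 14: ----
*-*-
----
-**-
-***
**--
gen 15: ----
*-*-
---*
-*-*
-**-
**--
gen 16: ----
--*-
**-*
**-*
-**-
**--
gen 17: ----
--*-
**-*
*--*
*---
*---
gen 18: -***
----
**-*
*--*
*---
*---
gen 19: -***
----
**-*
*--*
**--
-**-
gen 20: -***
*---
---*
---*
**--
-**-

10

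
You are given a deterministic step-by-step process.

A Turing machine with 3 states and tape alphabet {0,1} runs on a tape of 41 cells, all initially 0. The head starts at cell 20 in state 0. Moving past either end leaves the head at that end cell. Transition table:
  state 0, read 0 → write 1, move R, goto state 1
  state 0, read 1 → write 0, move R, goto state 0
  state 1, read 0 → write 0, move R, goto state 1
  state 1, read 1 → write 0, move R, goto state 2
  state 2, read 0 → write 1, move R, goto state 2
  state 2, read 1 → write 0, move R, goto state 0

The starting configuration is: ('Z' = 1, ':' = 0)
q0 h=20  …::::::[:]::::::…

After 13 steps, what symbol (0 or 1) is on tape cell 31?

0

[0] q0 h=20  …::::::[:]::::::…
[1] q1 h=21  …:::::Z[:]::::::…
[2] q1 h=22  …::::Z:[:]::::::…
[3] q1 h=23  …:::Z::[:]::::::…
[4] q1 h=24  …::Z:::[:]::::::…
[5] q1 h=25  …:Z::::[:]::::::…
[6] q1 h=26  …Z:::::[:]::::::…
[7] q1 h=27  …::::::[:]::::::…
[8] q1 h=28  …::::::[:]::::::…
[9] q1 h=29  …::::::[:]::::::…
[10] q1 h=30  …::::::[:]::::::…
[11] q1 h=31  …::::::[:]::::::…
[12] q1 h=32  …::::::[:]::::::…
[13] q1 h=33  …::::::[:]::::::…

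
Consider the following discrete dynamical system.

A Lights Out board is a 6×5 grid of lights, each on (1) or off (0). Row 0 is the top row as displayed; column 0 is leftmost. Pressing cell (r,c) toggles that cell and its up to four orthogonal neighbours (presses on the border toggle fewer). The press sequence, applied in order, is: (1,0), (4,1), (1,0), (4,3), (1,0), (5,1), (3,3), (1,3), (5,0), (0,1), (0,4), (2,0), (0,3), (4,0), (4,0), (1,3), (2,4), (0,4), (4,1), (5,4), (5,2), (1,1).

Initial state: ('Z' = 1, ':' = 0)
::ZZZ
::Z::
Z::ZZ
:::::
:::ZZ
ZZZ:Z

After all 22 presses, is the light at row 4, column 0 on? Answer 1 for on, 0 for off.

0) ::ZZZ
::Z::
Z::ZZ
:::::
:::ZZ
ZZZ:Z
1) Z:ZZZ
ZZZ::
:::ZZ
:::::
:::ZZ
ZZZ:Z
2) Z:ZZZ
ZZZ::
:::ZZ
:Z:::
ZZZZZ
Z:Z:Z
3) ::ZZZ
::Z::
Z::ZZ
:Z:::
ZZZZZ
Z:Z:Z
4) ::ZZZ
::Z::
Z::ZZ
:Z:Z:
ZZ:::
Z:ZZZ
5) Z:ZZZ
ZZZ::
:::ZZ
:Z:Z:
ZZ:::
Z:ZZZ
6) Z:ZZZ
ZZZ::
:::ZZ
:Z:Z:
Z::::
:Z:ZZ
7) Z:ZZZ
ZZZ::
::::Z
:ZZ:Z
Z::Z:
:Z:ZZ
8) Z:Z:Z
ZZ:ZZ
:::ZZ
:ZZ:Z
Z::Z:
:Z:ZZ
9) Z:Z:Z
ZZ:ZZ
:::ZZ
:ZZ:Z
:::Z:
Z::ZZ
10) :Z::Z
Z::ZZ
:::ZZ
:ZZ:Z
:::Z:
Z::ZZ
11) :Z:Z:
Z::Z:
:::ZZ
:ZZ:Z
:::Z:
Z::ZZ
12) :Z:Z:
:::Z:
ZZ:ZZ
ZZZ:Z
:::Z:
Z::ZZ
13) :ZZ:Z
:::::
ZZ:ZZ
ZZZ:Z
:::Z:
Z::ZZ
14) :ZZ:Z
:::::
ZZ:ZZ
:ZZ:Z
ZZ:Z:
:::ZZ
15) :ZZ:Z
:::::
ZZ:ZZ
ZZZ:Z
:::Z:
Z::ZZ
16) :ZZZZ
::ZZZ
ZZ::Z
ZZZ:Z
:::Z:
Z::ZZ
17) :ZZZZ
::ZZ:
ZZ:Z:
ZZZ::
:::Z:
Z::ZZ
18) :ZZ::
::ZZZ
ZZ:Z:
ZZZ::
:::Z:
Z::ZZ
19) :ZZ::
::ZZZ
ZZ:Z:
Z:Z::
ZZZZ:
ZZ:ZZ
20) :ZZ::
::ZZZ
ZZ:Z:
Z:Z::
ZZZZZ
ZZ:::
21) :ZZ::
::ZZZ
ZZ:Z:
Z:Z::
ZZ:ZZ
Z:ZZ:
22) ::Z::
ZZ:ZZ
Z::Z:
Z:Z::
ZZ:ZZ
Z:ZZ:

1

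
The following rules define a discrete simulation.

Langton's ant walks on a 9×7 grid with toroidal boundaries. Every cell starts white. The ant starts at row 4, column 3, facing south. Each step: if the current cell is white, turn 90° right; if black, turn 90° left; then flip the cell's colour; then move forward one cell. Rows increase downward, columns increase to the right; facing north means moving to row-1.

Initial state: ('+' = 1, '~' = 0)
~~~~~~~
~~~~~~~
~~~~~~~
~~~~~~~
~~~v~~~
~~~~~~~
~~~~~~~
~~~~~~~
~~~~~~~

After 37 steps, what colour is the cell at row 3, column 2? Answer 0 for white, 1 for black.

1

[0] ~~~~~~~
~~~~~~~
~~~~~~~
~~~~~~~
~~~v~~~
~~~~~~~
~~~~~~~
~~~~~~~
~~~~~~~
[1] ~~~~~~~
~~~~~~~
~~~~~~~
~~~~~~~
~~<+~~~
~~~~~~~
~~~~~~~
~~~~~~~
~~~~~~~
[2] ~~~~~~~
~~~~~~~
~~~~~~~
~~^~~~~
~~++~~~
~~~~~~~
~~~~~~~
~~~~~~~
~~~~~~~
[3] ~~~~~~~
~~~~~~~
~~~~~~~
~~+>~~~
~~++~~~
~~~~~~~
~~~~~~~
~~~~~~~
~~~~~~~
[4] ~~~~~~~
~~~~~~~
~~~~~~~
~~++~~~
~~+v~~~
~~~~~~~
~~~~~~~
~~~~~~~
~~~~~~~
[5] ~~~~~~~
~~~~~~~
~~~~~~~
~~++~~~
~~+~>~~
~~~~~~~
~~~~~~~
~~~~~~~
~~~~~~~
[6] ~~~~~~~
~~~~~~~
~~~~~~~
~~++~~~
~~+~+~~
~~~~v~~
~~~~~~~
~~~~~~~
~~~~~~~
[7] ~~~~~~~
~~~~~~~
~~~~~~~
~~++~~~
~~+~+~~
~~~<+~~
~~~~~~~
~~~~~~~
~~~~~~~
[8] ~~~~~~~
~~~~~~~
~~~~~~~
~~++~~~
~~+^+~~
~~~++~~
~~~~~~~
~~~~~~~
~~~~~~~
[9] ~~~~~~~
~~~~~~~
~~~~~~~
~~++~~~
~~++>~~
~~~++~~
~~~~~~~
~~~~~~~
~~~~~~~
[10] ~~~~~~~
~~~~~~~
~~~~~~~
~~++^~~
~~++~~~
~~~++~~
~~~~~~~
~~~~~~~
~~~~~~~
[11] ~~~~~~~
~~~~~~~
~~~~~~~
~~+++>~
~~++~~~
~~~++~~
~~~~~~~
~~~~~~~
~~~~~~~
[12] ~~~~~~~
~~~~~~~
~~~~~~~
~~++++~
~~++~v~
~~~++~~
~~~~~~~
~~~~~~~
~~~~~~~
[13] ~~~~~~~
~~~~~~~
~~~~~~~
~~++++~
~~++<+~
~~~++~~
~~~~~~~
~~~~~~~
~~~~~~~
[14] ~~~~~~~
~~~~~~~
~~~~~~~
~~++^+~
~~++++~
~~~++~~
~~~~~~~
~~~~~~~
~~~~~~~
[15] ~~~~~~~
~~~~~~~
~~~~~~~
~~+<~+~
~~++++~
~~~++~~
~~~~~~~
~~~~~~~
~~~~~~~
[16] ~~~~~~~
~~~~~~~
~~~~~~~
~~+~~+~
~~+v++~
~~~++~~
~~~~~~~
~~~~~~~
~~~~~~~
[17] ~~~~~~~
~~~~~~~
~~~~~~~
~~+~~+~
~~+~>+~
~~~++~~
~~~~~~~
~~~~~~~
~~~~~~~
[18] ~~~~~~~
~~~~~~~
~~~~~~~
~~+~^+~
~~+~~+~
~~~++~~
~~~~~~~
~~~~~~~
~~~~~~~
[19] ~~~~~~~
~~~~~~~
~~~~~~~
~~+~+>~
~~+~~+~
~~~++~~
~~~~~~~
~~~~~~~
~~~~~~~
[20] ~~~~~~~
~~~~~~~
~~~~~^~
~~+~+~~
~~+~~+~
~~~++~~
~~~~~~~
~~~~~~~
~~~~~~~
[21] ~~~~~~~
~~~~~~~
~~~~~+>
~~+~+~~
~~+~~+~
~~~++~~
~~~~~~~
~~~~~~~
~~~~~~~
[22] ~~~~~~~
~~~~~~~
~~~~~++
~~+~+~v
~~+~~+~
~~~++~~
~~~~~~~
~~~~~~~
~~~~~~~
[23] ~~~~~~~
~~~~~~~
~~~~~++
~~+~+<+
~~+~~+~
~~~++~~
~~~~~~~
~~~~~~~
~~~~~~~
[24] ~~~~~~~
~~~~~~~
~~~~~^+
~~+~+++
~~+~~+~
~~~++~~
~~~~~~~
~~~~~~~
~~~~~~~
[25] ~~~~~~~
~~~~~~~
~~~~<~+
~~+~+++
~~+~~+~
~~~++~~
~~~~~~~
~~~~~~~
~~~~~~~
[26] ~~~~~~~
~~~~^~~
~~~~+~+
~~+~+++
~~+~~+~
~~~++~~
~~~~~~~
~~~~~~~
~~~~~~~
[27] ~~~~~~~
~~~~+>~
~~~~+~+
~~+~+++
~~+~~+~
~~~++~~
~~~~~~~
~~~~~~~
~~~~~~~
[28] ~~~~~~~
~~~~++~
~~~~+v+
~~+~+++
~~+~~+~
~~~++~~
~~~~~~~
~~~~~~~
~~~~~~~
[29] ~~~~~~~
~~~~++~
~~~~<++
~~+~+++
~~+~~+~
~~~++~~
~~~~~~~
~~~~~~~
~~~~~~~
[30] ~~~~~~~
~~~~++~
~~~~~++
~~+~v++
~~+~~+~
~~~++~~
~~~~~~~
~~~~~~~
~~~~~~~
[31] ~~~~~~~
~~~~++~
~~~~~++
~~+~~>+
~~+~~+~
~~~++~~
~~~~~~~
~~~~~~~
~~~~~~~
[32] ~~~~~~~
~~~~++~
~~~~~^+
~~+~~~+
~~+~~+~
~~~++~~
~~~~~~~
~~~~~~~
~~~~~~~
[33] ~~~~~~~
~~~~++~
~~~~<~+
~~+~~~+
~~+~~+~
~~~++~~
~~~~~~~
~~~~~~~
~~~~~~~
[34] ~~~~~~~
~~~~^+~
~~~~+~+
~~+~~~+
~~+~~+~
~~~++~~
~~~~~~~
~~~~~~~
~~~~~~~
[35] ~~~~~~~
~~~<~+~
~~~~+~+
~~+~~~+
~~+~~+~
~~~++~~
~~~~~~~
~~~~~~~
~~~~~~~
[36] ~~~^~~~
~~~+~+~
~~~~+~+
~~+~~~+
~~+~~+~
~~~++~~
~~~~~~~
~~~~~~~
~~~~~~~
[37] ~~~+>~~
~~~+~+~
~~~~+~+
~~+~~~+
~~+~~+~
~~~++~~
~~~~~~~
~~~~~~~
~~~~~~~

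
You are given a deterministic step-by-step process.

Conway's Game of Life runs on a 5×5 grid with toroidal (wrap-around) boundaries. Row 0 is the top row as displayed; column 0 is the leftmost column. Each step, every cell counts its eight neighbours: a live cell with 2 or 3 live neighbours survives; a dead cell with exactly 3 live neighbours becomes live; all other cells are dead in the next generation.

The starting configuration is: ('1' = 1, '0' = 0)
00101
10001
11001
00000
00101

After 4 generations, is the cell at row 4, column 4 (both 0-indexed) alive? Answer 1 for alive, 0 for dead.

1

step 0: 00101
10001
11001
00000
00101
step 1: 01001
00000
01001
01011
00000
step 2: 00000
00000
00111
00111
00111
step 3: 00010
00010
00101
11000
00101
step 4: 00111
00111
11111
11101
11111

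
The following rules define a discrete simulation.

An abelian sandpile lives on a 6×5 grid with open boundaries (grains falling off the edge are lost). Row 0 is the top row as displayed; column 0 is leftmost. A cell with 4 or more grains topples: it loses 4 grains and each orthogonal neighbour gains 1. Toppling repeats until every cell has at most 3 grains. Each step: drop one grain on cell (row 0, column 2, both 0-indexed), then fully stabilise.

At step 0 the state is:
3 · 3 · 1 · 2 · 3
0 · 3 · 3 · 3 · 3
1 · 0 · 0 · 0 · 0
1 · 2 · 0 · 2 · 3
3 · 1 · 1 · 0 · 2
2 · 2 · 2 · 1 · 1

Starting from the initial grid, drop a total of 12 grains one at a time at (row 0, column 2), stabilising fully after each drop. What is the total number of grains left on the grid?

47

[0] 3 · 3 · 1 · 2 · 3
0 · 3 · 3 · 3 · 3
1 · 0 · 0 · 0 · 0
1 · 2 · 0 · 2 · 3
3 · 1 · 1 · 0 · 2
2 · 2 · 2 · 1 · 1
[1] 3 · 3 · 2 · 2 · 3
0 · 3 · 3 · 3 · 3
1 · 0 · 0 · 0 · 0
1 · 2 · 0 · 2 · 3
3 · 1 · 1 · 0 · 2
2 · 2 · 2 · 1 · 1
[2] 3 · 3 · 3 · 2 · 3
0 · 3 · 3 · 3 · 3
1 · 0 · 0 · 0 · 0
1 · 2 · 0 · 2 · 3
3 · 1 · 1 · 0 · 2
2 · 2 · 2 · 1 · 1
[3] 0 · 2 · 3 · 1 · 1
2 · 1 · 2 · 2 · 1
1 · 1 · 1 · 1 · 1
1 · 2 · 0 · 2 · 3
3 · 1 · 1 · 0 · 2
2 · 2 · 2 · 1 · 1
[4] 0 · 3 · 0 · 2 · 1
2 · 1 · 3 · 2 · 1
1 · 1 · 1 · 1 · 1
1 · 2 · 0 · 2 · 3
3 · 1 · 1 · 0 · 2
2 · 2 · 2 · 1 · 1
[5] 0 · 3 · 1 · 2 · 1
2 · 1 · 3 · 2 · 1
1 · 1 · 1 · 1 · 1
1 · 2 · 0 · 2 · 3
3 · 1 · 1 · 0 · 2
2 · 2 · 2 · 1 · 1
[6] 0 · 3 · 2 · 2 · 1
2 · 1 · 3 · 2 · 1
1 · 1 · 1 · 1 · 1
1 · 2 · 0 · 2 · 3
3 · 1 · 1 · 0 · 2
2 · 2 · 2 · 1 · 1
[7] 0 · 3 · 3 · 2 · 1
2 · 1 · 3 · 2 · 1
1 · 1 · 1 · 1 · 1
1 · 2 · 0 · 2 · 3
3 · 1 · 1 · 0 · 2
2 · 2 · 2 · 1 · 1
[8] 1 · 0 · 2 · 3 · 1
2 · 3 · 0 · 3 · 1
1 · 1 · 2 · 1 · 1
1 · 2 · 0 · 2 · 3
3 · 1 · 1 · 0 · 2
2 · 2 · 2 · 1 · 1
[9] 1 · 0 · 3 · 3 · 1
2 · 3 · 0 · 3 · 1
1 · 1 · 2 · 1 · 1
1 · 2 · 0 · 2 · 3
3 · 1 · 1 · 0 · 2
2 · 2 · 2 · 1 · 1
[10] 1 · 1 · 1 · 1 · 2
2 · 3 · 2 · 0 · 2
1 · 1 · 2 · 2 · 1
1 · 2 · 0 · 2 · 3
3 · 1 · 1 · 0 · 2
2 · 2 · 2 · 1 · 1
[11] 1 · 1 · 2 · 1 · 2
2 · 3 · 2 · 0 · 2
1 · 1 · 2 · 2 · 1
1 · 2 · 0 · 2 · 3
3 · 1 · 1 · 0 · 2
2 · 2 · 2 · 1 · 1
[12] 1 · 1 · 3 · 1 · 2
2 · 3 · 2 · 0 · 2
1 · 1 · 2 · 2 · 1
1 · 2 · 0 · 2 · 3
3 · 1 · 1 · 0 · 2
2 · 2 · 2 · 1 · 1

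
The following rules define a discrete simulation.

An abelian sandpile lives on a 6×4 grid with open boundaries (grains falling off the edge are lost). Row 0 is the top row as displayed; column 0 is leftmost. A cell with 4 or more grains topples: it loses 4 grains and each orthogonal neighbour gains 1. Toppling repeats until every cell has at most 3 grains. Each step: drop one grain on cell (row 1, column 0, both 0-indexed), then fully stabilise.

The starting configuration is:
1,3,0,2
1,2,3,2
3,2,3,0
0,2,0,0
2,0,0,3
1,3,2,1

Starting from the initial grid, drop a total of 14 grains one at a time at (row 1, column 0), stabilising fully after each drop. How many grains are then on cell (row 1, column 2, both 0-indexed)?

gen 0: 1,3,0,2
1,2,3,2
3,2,3,0
0,2,0,0
2,0,0,3
1,3,2,1
gen 1: 1,3,0,2
2,2,3,2
3,2,3,0
0,2,0,0
2,0,0,3
1,3,2,1
gen 2: 1,3,0,2
3,2,3,2
3,2,3,0
0,2,0,0
2,0,0,3
1,3,2,1
gen 3: 2,3,0,2
1,3,3,2
0,3,3,0
1,2,0,0
2,0,0,3
1,3,2,1
gen 4: 2,3,0,2
2,3,3,2
0,3,3,0
1,2,0,0
2,0,0,3
1,3,2,1
gen 5: 2,3,0,2
3,3,3,2
0,3,3,0
1,2,0,0
2,0,0,3
1,3,2,1
gen 6: 0,1,2,2
2,3,1,3
2,1,1,1
1,3,1,0
2,0,0,3
1,3,2,1
gen 7: 0,1,2,2
3,3,1,3
2,1,1,1
1,3,1,0
2,0,0,3
1,3,2,1
gen 8: 1,2,2,2
1,0,2,3
3,2,1,1
1,3,1,0
2,0,0,3
1,3,2,1
gen 9: 1,2,2,2
2,0,2,3
3,2,1,1
1,3,1,0
2,0,0,3
1,3,2,1
gen 10: 1,2,2,2
3,0,2,3
3,2,1,1
1,3,1,0
2,0,0,3
1,3,2,1
gen 11: 2,2,2,2
1,1,2,3
0,3,1,1
2,3,1,0
2,0,0,3
1,3,2,1
gen 12: 2,2,2,2
2,1,2,3
0,3,1,1
2,3,1,0
2,0,0,3
1,3,2,1
gen 13: 2,2,2,2
3,1,2,3
0,3,1,1
2,3,1,0
2,0,0,3
1,3,2,1
gen 14: 3,2,2,2
0,2,2,3
1,3,1,1
2,3,1,0
2,0,0,3
1,3,2,1

2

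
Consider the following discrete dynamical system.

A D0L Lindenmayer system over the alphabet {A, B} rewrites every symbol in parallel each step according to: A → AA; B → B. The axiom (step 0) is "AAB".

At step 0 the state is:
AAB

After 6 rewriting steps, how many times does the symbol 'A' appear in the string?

gen 0: AAB
gen 1: AAAAB
gen 2: AAAAAAAAB
gen 3: AAAAAAAAAAAAAAAAB
gen 4: AAAAAAAAAAAAAAAAAAAAAAAAAAAAAAAAB
gen 5: AAAAAAAAAAAAAAAAAAAAAAAAAAAAAAAAAAAAAAAAAAAAAAAAAAAAAAAAAAAAAAAAB
gen 6: AAAAAAAAAAAAAAAAAAAAAAAAAAAAAAAAAAAAAAAAAAAAAAAAAAAAAAAAAA…AAAAAAAAAAAAAAAAAAAAAAAAAAAAAAAAAAAAAAAAAAAAAAAAAAAAAAAAAB  (len 129)

128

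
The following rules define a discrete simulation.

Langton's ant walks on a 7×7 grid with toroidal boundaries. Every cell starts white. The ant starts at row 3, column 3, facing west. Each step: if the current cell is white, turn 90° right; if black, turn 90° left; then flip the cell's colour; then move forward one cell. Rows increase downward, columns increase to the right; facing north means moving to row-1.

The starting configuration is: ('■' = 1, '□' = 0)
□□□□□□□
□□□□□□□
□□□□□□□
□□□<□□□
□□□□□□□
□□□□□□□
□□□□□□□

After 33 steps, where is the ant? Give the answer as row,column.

gen 0: □□□□□□□
□□□□□□□
□□□□□□□
□□□<□□□
□□□□□□□
□□□□□□□
□□□□□□□
gen 1: □□□□□□□
□□□□□□□
□□□^□□□
□□□■□□□
□□□□□□□
□□□□□□□
□□□□□□□
gen 2: □□□□□□□
□□□□□□□
□□□■>□□
□□□■□□□
□□□□□□□
□□□□□□□
□□□□□□□
gen 3: □□□□□□□
□□□□□□□
□□□■■□□
□□□■v□□
□□□□□□□
□□□□□□□
□□□□□□□
gen 4: □□□□□□□
□□□□□□□
□□□■■□□
□□□<■□□
□□□□□□□
□□□□□□□
□□□□□□□
gen 5: □□□□□□□
□□□□□□□
□□□■■□□
□□□□■□□
□□□v□□□
□□□□□□□
□□□□□□□
gen 6: □□□□□□□
□□□□□□□
□□□■■□□
□□□□■□□
□□<■□□□
□□□□□□□
□□□□□□□
gen 7: □□□□□□□
□□□□□□□
□□□■■□□
□□^□■□□
□□■■□□□
□□□□□□□
□□□□□□□
gen 8: □□□□□□□
□□□□□□□
□□□■■□□
□□■>■□□
□□■■□□□
□□□□□□□
□□□□□□□
gen 9: □□□□□□□
□□□□□□□
□□□■■□□
□□■■■□□
□□■v□□□
□□□□□□□
□□□□□□□
gen 10: □□□□□□□
□□□□□□□
□□□■■□□
□□■■■□□
□□■□>□□
□□□□□□□
□□□□□□□
gen 11: □□□□□□□
□□□□□□□
□□□■■□□
□□■■■□□
□□■□■□□
□□□□v□□
□□□□□□□
gen 12: □□□□□□□
□□□□□□□
□□□■■□□
□□■■■□□
□□■□■□□
□□□<■□□
□□□□□□□
gen 13: □□□□□□□
□□□□□□□
□□□■■□□
□□■■■□□
□□■^■□□
□□□■■□□
□□□□□□□
gen 14: □□□□□□□
□□□□□□□
□□□■■□□
□□■■■□□
□□■■>□□
□□□■■□□
□□□□□□□
gen 15: □□□□□□□
□□□□□□□
□□□■■□□
□□■■^□□
□□■■□□□
□□□■■□□
□□□□□□□
gen 16: □□□□□□□
□□□□□□□
□□□■■□□
□□■<□□□
□□■■□□□
□□□■■□□
□□□□□□□
gen 17: □□□□□□□
□□□□□□□
□□□■■□□
□□■□□□□
□□■v□□□
□□□■■□□
□□□□□□□
gen 18: □□□□□□□
□□□□□□□
□□□■■□□
□□■□□□□
□□■□>□□
□□□■■□□
□□□□□□□
gen 19: □□□□□□□
□□□□□□□
□□□■■□□
□□■□□□□
□□■□■□□
□□□■v□□
□□□□□□□
gen 20: □□□□□□□
□□□□□□□
□□□■■□□
□□■□□□□
□□■□■□□
□□□■□>□
□□□□□□□
gen 21: □□□□□□□
□□□□□□□
□□□■■□□
□□■□□□□
□□■□■□□
□□□■□■□
□□□□□v□
gen 22: □□□□□□□
□□□□□□□
□□□■■□□
□□■□□□□
□□■□■□□
□□□■□■□
□□□□<■□
gen 23: □□□□□□□
□□□□□□□
□□□■■□□
□□■□□□□
□□■□■□□
□□□■^■□
□□□□■■□
gen 24: □□□□□□□
□□□□□□□
□□□■■□□
□□■□□□□
□□■□■□□
□□□■■>□
□□□□■■□
gen 25: □□□□□□□
□□□□□□□
□□□■■□□
□□■□□□□
□□■□■^□
□□□■■□□
□□□□■■□
gen 26: □□□□□□□
□□□□□□□
□□□■■□□
□□■□□□□
□□■□■■>
□□□■■□□
□□□□■■□
gen 27: □□□□□□□
□□□□□□□
□□□■■□□
□□■□□□□
□□■□■■■
□□□■■□v
□□□□■■□
gen 28: □□□□□□□
□□□□□□□
□□□■■□□
□□■□□□□
□□■□■■■
□□□■■<■
□□□□■■□
gen 29: □□□□□□□
□□□□□□□
□□□■■□□
□□■□□□□
□□■□■^■
□□□■■■■
□□□□■■□
gen 30: □□□□□□□
□□□□□□□
□□□■■□□
□□■□□□□
□□■□<□■
□□□■■■■
□□□□■■□
gen 31: □□□□□□□
□□□□□□□
□□□■■□□
□□■□□□□
□□■□□□■
□□□■v■■
□□□□■■□
gen 32: □□□□□□□
□□□□□□□
□□□■■□□
□□■□□□□
□□■□□□■
□□□■□>■
□□□□■■□
gen 33: □□□□□□□
□□□□□□□
□□□■■□□
□□■□□□□
□□■□□^■
□□□■□□■
□□□□■■□

4,5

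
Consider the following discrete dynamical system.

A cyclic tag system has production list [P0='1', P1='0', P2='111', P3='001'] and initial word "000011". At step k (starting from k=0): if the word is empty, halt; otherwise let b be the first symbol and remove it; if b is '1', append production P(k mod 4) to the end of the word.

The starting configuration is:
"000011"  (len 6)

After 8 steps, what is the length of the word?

[0] "000011"  (len 6)
[1] "00011"  (len 5)
[2] "0011"  (len 4)
[3] "011"  (len 3)
[4] "11"  (len 2)
[5] "11"  (len 2)
[6] "10"  (len 2)
[7] "0111"  (len 4)
[8] "111"  (len 3)

3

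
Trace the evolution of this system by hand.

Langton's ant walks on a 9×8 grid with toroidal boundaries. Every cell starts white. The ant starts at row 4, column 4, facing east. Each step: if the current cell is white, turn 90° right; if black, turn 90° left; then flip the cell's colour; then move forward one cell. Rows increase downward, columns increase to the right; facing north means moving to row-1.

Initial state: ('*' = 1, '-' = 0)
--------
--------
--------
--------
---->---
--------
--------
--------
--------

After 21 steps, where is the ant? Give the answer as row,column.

[0] --------
--------
--------
--------
---->---
--------
--------
--------
--------
[1] --------
--------
--------
--------
----*---
----v---
--------
--------
--------
[2] --------
--------
--------
--------
----*---
---<*---
--------
--------
--------
[3] --------
--------
--------
--------
---^*---
---**---
--------
--------
--------
[4] --------
--------
--------
--------
---*>---
---**---
--------
--------
--------
[5] --------
--------
--------
----^---
---*----
---**---
--------
--------
--------
[6] --------
--------
--------
----*>--
---*----
---**---
--------
--------
--------
[7] --------
--------
--------
----**--
---*-v--
---**---
--------
--------
--------
[8] --------
--------
--------
----**--
---*<*--
---**---
--------
--------
--------
[9] --------
--------
--------
----^*--
---***--
---**---
--------
--------
--------
[10] --------
--------
--------
---<-*--
---***--
---**---
--------
--------
--------
[11] --------
--------
---^----
---*-*--
---***--
---**---
--------
--------
--------
[12] --------
--------
---*>---
---*-*--
---***--
---**---
--------
--------
--------
[13] --------
--------
---**---
---*v*--
---***--
---**---
--------
--------
--------
[14] --------
--------
---**---
---<**--
---***--
---**---
--------
--------
--------
[15] --------
--------
---**---
----**--
---v**--
---**---
--------
--------
--------
[16] --------
--------
---**---
----**--
---->*--
---**---
--------
--------
--------
[17] --------
--------
---**---
----^*--
-----*--
---**---
--------
--------
--------
[18] --------
--------
---**---
---<-*--
-----*--
---**---
--------
--------
--------
[19] --------
--------
---^*---
---*-*--
-----*--
---**---
--------
--------
--------
[20] --------
--------
--<-*---
---*-*--
-----*--
---**---
--------
--------
--------
[21] --------
--^-----
--*-*---
---*-*--
-----*--
---**---
--------
--------
--------

1,2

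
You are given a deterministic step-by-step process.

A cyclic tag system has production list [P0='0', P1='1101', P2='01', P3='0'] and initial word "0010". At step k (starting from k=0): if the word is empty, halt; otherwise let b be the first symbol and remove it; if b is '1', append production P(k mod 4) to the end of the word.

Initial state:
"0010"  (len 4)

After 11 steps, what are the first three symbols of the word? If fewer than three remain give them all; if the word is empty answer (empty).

k=0  "0010"  (len 4)
k=1  "010"  (len 3)
k=2  "10"  (len 2)
k=3  "001"  (len 3)
k=4  "01"  (len 2)
k=5  "1"  (len 1)
k=6  "1101"  (len 4)
k=7  "10101"  (len 5)
k=8  "01010"  (len 5)
k=9  "1010"  (len 4)
k=10  "0101101"  (len 7)
k=11  "101101"  (len 6)

101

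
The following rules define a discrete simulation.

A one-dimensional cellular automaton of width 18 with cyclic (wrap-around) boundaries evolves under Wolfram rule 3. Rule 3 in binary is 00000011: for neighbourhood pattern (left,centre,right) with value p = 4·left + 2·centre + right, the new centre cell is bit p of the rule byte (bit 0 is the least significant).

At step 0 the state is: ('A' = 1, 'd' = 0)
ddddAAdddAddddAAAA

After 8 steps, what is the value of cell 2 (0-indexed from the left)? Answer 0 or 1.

1

step 0: ddddAAdddAddddAAAA
step 1: dAAAdddAAddAAAdddd
step 2: AddddAAdddAddddAAA
step 3: ddAAAdddAAddAAAddd
step 4: AAddddAAdddAddddAA
step 5: dddAAAdddAAddAAAdd
step 6: AAAddddAAdddAddddA
step 7: ddddAAAdddAAddAAAd
step 8: AAAAddddAAdddAdddd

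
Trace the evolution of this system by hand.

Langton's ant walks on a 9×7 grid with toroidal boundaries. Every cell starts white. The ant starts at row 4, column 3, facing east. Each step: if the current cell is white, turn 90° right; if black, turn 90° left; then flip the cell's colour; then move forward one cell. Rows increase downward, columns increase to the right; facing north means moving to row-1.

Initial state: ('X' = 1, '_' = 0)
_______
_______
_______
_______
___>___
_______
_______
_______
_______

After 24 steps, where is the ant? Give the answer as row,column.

2,1

0) _______
_______
_______
_______
___>___
_______
_______
_______
_______
1) _______
_______
_______
_______
___X___
___v___
_______
_______
_______
2) _______
_______
_______
_______
___X___
__<X___
_______
_______
_______
3) _______
_______
_______
_______
__^X___
__XX___
_______
_______
_______
4) _______
_______
_______
_______
__X>___
__XX___
_______
_______
_______
5) _______
_______
_______
___^___
__X____
__XX___
_______
_______
_______
6) _______
_______
_______
___X>__
__X____
__XX___
_______
_______
_______
7) _______
_______
_______
___XX__
__X_v__
__XX___
_______
_______
_______
8) _______
_______
_______
___XX__
__X<X__
__XX___
_______
_______
_______
9) _______
_______
_______
___^X__
__XXX__
__XX___
_______
_______
_______
10) _______
_______
_______
__<_X__
__XXX__
__XX___
_______
_______
_______
11) _______
_______
__^____
__X_X__
__XXX__
__XX___
_______
_______
_______
12) _______
_______
__X>___
__X_X__
__XXX__
__XX___
_______
_______
_______
13) _______
_______
__XX___
__XvX__
__XXX__
__XX___
_______
_______
_______
14) _______
_______
__XX___
__<XX__
__XXX__
__XX___
_______
_______
_______
15) _______
_______
__XX___
___XX__
__vXX__
__XX___
_______
_______
_______
16) _______
_______
__XX___
___XX__
___>X__
__XX___
_______
_______
_______
17) _______
_______
__XX___
___^X__
____X__
__XX___
_______
_______
_______
18) _______
_______
__XX___
__<_X__
____X__
__XX___
_______
_______
_______
19) _______
_______
__^X___
__X_X__
____X__
__XX___
_______
_______
_______
20) _______
_______
_<_X___
__X_X__
____X__
__XX___
_______
_______
_______
21) _______
_^_____
_X_X___
__X_X__
____X__
__XX___
_______
_______
_______
22) _______
_X>____
_X_X___
__X_X__
____X__
__XX___
_______
_______
_______
23) _______
_XX____
_XvX___
__X_X__
____X__
__XX___
_______
_______
_______
24) _______
_XX____
_<XX___
__X_X__
____X__
__XX___
_______
_______
_______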